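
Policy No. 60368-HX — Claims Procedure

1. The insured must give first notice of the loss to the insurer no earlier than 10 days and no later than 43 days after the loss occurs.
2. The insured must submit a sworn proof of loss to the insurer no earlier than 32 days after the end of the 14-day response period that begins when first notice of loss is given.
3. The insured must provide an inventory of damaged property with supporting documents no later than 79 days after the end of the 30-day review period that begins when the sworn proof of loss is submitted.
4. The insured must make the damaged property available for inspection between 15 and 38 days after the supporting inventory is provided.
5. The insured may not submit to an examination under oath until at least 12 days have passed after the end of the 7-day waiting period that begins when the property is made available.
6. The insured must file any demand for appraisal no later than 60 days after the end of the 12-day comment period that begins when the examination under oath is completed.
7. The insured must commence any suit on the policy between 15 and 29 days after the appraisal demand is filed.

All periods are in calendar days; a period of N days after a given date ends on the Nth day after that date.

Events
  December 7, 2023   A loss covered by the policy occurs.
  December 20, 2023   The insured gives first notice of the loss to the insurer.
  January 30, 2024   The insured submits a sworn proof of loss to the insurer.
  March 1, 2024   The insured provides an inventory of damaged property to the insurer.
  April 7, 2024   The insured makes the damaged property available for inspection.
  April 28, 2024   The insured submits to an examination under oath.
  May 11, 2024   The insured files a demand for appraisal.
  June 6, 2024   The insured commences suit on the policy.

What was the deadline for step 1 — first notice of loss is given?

January 19, 2024

Step 1 runs from December 7, 2023, when the loss occurs. The window is 10–43 days after December 7, 2023; it closes on January 19, 2024.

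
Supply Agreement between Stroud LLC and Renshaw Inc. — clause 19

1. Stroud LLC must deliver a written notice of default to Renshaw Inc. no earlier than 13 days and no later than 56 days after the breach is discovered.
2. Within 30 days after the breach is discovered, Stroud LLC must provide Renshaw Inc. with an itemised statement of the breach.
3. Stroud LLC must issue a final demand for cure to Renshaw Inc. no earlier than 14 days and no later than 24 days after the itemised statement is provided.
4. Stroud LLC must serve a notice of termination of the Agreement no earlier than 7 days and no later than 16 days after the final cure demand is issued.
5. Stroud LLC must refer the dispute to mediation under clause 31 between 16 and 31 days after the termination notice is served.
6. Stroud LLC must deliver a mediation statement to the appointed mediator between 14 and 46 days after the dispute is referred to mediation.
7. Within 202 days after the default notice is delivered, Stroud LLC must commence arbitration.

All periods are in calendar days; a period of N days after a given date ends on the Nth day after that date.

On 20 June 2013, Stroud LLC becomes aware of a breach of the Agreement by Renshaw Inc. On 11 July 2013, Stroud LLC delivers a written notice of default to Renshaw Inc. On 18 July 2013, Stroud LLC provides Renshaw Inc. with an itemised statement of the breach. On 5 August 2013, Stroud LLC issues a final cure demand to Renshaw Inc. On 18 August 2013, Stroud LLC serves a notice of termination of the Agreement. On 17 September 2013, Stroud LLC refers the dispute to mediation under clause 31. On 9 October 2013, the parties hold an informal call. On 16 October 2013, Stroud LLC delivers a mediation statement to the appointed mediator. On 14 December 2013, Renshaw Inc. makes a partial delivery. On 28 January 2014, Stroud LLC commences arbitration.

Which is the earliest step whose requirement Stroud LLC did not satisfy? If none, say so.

(1) the permitted window runs from 20 June 2013 + 13 = 3 July 2013 to 20 June 2013 + 56 = 15 August 2013; done 11 July 2013 — within the window.
(2) due by 20 June 2013 + 30 days = 20 July 2013; completed 18 July 2013, before the deadline.
(3) the permitted window runs from 18 July 2013 + 14 = 1 August 2013 to 18 July 2013 + 24 = 11 August 2013; done 5 August 2013 — within the window.
(4) the permitted window runs from 5 August 2013 + 7 = 12 August 2013 to 5 August 2013 + 16 = 21 August 2013; 18 August 2013 falls inside that range.
(5) the permitted window runs from 18 August 2013 + 16 = 3 September 2013 to 18 August 2013 + 31 = 18 September 2013; done 17 September 2013 — within the window.
(6) the permitted window runs from 17 September 2013 + 14 = 1 October 2013 to 17 September 2013 + 46 = 2 November 2013; done 16 October 2013 — within the window.
(7) due by 11 July 2013 + 202 days = 29 January 2014; 28 January 2014 is within that limit.

None — every step was satisfied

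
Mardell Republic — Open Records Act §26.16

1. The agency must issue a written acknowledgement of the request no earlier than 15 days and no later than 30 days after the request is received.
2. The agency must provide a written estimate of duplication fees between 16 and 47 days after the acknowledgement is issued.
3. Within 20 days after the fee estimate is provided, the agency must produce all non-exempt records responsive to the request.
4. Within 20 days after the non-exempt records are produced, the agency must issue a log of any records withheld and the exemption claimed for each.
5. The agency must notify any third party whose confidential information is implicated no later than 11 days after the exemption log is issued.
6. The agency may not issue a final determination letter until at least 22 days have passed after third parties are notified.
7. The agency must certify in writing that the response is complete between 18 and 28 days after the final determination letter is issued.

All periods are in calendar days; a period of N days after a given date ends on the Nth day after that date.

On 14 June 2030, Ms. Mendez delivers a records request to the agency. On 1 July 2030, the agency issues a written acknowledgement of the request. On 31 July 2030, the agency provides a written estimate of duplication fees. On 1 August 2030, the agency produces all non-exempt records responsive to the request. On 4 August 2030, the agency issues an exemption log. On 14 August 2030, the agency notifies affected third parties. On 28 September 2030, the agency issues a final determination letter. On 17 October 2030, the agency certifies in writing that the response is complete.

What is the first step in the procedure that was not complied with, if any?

None — every step was satisfied

Step 1 — 15 and 30 days from 14 June 2030 (when the request is received) are 29 June 2030 and 14 July 2030 respectively; 1 July 2030 falls inside that range.
Step 2 — 16 and 47 days from 1 July 2030 (when the acknowledgement is issued) are 17 July 2030 and 17 August 2030 respectively; done 31 July 2030, which is between those dates.
Step 3 — counting 20 days from 31 July 2030 (when the fee estimate is provided) gives a deadline of 20 August 2030; 1 August 2030 is within that limit.
Step 4 — counting 20 days from 1 August 2030 (when the non-exempt records are produced) gives a deadline of 21 August 2030; 4 August 2030 is within that limit.
Step 5 — counting 11 days from 4 August 2030 (when the exemption log is issued) gives a deadline of 15 August 2030; completed 14 August 2030, before the deadline.
Step 6 — must wait 22 days from 14 August 2030 (when third parties are notified), so not before 5 September 2030; 28 September 2030 is on or after that date.
Step 7 — 18 and 28 days from 28 September 2030 (when the final determination letter is issued) are 16 October 2030 and 26 October 2030 respectively; done 17 October 2030, which is between those dates.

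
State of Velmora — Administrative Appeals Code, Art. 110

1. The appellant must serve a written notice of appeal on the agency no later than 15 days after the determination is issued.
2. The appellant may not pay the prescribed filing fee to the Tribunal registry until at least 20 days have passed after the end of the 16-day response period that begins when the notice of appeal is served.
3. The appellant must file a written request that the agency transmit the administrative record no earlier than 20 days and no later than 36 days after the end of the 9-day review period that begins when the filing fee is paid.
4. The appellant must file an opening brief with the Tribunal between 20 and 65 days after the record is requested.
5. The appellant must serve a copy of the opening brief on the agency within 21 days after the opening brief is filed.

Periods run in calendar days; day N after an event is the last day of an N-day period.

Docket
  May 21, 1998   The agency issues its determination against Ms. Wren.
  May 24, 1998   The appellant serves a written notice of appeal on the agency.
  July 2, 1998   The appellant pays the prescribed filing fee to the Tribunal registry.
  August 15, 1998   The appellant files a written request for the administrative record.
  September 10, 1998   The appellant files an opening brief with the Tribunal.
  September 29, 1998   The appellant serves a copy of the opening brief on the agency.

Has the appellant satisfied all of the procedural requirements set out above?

Step 1: 15 days after May 21, 1998 (when the determination is issued) is June 5, 1998; completed May 24, 1998, before the deadline.
Step 2: the earliest permitted date is 20 days after June 9, 1998 (end of the 16-day response period, which began when the notice of appeal is served on May 24, 1998), i.e. June 29, 1998; done July 2, 1998, after the minimum wait.
Step 3: the window is 20–36 days after July 11, 1998 (end of the 9-day review period, which began when the filing fee is paid on July 2, 1998), so July 31, 1998 through August 16, 1998; done August 15, 1998, which is between those dates.
Step 4: the window is 20–65 days after August 15, 1998 (when the record is requested), so September 4, 1998 through October 19, 1998; done September 10, 1998, which is between those dates.
Step 5: 21 days after September 10, 1998 (when the opening brief is filed) is October 1, 1998; September 29, 1998 is within that limit.

Yes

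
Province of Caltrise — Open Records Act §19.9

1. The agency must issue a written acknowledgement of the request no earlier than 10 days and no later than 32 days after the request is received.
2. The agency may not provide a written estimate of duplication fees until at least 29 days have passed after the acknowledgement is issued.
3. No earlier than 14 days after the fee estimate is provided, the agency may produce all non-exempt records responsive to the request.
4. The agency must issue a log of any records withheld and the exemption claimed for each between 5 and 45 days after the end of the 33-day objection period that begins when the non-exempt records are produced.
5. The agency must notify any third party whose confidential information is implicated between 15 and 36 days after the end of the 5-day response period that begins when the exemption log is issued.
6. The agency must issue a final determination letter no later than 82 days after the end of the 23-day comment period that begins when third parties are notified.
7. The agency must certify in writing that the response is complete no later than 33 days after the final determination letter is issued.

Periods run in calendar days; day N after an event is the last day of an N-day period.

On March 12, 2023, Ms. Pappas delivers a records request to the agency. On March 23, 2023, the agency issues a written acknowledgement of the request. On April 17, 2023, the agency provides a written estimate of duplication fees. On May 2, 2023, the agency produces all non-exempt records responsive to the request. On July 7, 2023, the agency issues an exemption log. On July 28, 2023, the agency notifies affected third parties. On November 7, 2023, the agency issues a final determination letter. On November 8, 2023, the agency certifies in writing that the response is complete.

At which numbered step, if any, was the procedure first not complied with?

Step 1 — 10 and 32 days from March 12, 2023 (when the request is received) are March 22, 2023 and April 13, 2023 respectively; March 23, 2023 falls inside that range.
Step 2 — must wait 29 days from March 23, 2023 (when the acknowledgement is issued), so not before April 21, 2023; April 17, 2023 is 4 days before the earliest permitted date.
That is the first point of non-compliance.

Step 2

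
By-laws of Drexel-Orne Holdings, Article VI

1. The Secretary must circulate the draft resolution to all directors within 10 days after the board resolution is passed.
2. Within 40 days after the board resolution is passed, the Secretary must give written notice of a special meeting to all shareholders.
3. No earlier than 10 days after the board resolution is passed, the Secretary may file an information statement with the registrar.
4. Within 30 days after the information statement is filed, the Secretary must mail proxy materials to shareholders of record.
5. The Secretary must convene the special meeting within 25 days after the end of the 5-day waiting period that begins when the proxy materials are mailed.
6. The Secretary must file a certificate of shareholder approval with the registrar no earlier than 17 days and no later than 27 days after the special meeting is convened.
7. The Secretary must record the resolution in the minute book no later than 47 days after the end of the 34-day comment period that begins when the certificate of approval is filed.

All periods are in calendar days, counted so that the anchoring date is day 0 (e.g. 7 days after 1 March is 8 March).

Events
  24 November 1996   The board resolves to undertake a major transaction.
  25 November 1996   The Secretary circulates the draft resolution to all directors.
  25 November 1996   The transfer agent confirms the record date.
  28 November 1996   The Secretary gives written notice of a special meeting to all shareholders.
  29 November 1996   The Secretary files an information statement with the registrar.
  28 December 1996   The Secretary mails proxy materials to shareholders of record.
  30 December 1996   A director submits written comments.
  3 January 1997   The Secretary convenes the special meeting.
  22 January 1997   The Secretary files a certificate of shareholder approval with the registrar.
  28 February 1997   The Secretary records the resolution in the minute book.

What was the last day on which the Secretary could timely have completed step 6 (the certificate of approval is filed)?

30 January 1997

Step 6 runs from 3 January 1997, when the special meeting is convened. The window is 17–27 days after 3 January 1997; it closes on 30 January 1997.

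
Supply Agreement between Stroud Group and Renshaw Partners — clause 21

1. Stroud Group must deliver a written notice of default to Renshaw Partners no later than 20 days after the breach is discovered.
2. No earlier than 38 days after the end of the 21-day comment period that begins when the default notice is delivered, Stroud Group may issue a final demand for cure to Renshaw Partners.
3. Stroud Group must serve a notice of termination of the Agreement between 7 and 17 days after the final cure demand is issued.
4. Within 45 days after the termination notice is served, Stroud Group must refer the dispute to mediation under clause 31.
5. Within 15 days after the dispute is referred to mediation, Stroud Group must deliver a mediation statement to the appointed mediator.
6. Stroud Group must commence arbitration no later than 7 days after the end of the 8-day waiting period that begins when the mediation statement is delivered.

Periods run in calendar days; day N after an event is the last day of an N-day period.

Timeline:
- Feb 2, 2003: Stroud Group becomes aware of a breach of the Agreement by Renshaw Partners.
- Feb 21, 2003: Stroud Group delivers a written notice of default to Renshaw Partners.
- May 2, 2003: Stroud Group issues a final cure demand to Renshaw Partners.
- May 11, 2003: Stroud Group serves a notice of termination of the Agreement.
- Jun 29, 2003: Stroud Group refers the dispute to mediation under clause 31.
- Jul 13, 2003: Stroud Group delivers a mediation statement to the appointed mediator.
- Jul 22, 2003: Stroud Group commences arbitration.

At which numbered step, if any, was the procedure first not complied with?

Step 4

(1) due by Feb 2, 2003 + 20 days = Feb 22, 2003; done Feb 21, 2003 — timely.
(2) permitted from Mar 14, 2003 + 38 days = Apr 21, 2003 onward; May 2, 2003 is on or after that date.
(3) the permitted window runs from May 2, 2003 + 7 = May 9, 2003 to May 2, 2003 + 17 = May 19, 2003; May 11, 2003 falls inside that range.
(4) due by May 11, 2003 + 45 days = Jun 25, 2003; not done until Jun 29, 2003, 4 days after the deadline.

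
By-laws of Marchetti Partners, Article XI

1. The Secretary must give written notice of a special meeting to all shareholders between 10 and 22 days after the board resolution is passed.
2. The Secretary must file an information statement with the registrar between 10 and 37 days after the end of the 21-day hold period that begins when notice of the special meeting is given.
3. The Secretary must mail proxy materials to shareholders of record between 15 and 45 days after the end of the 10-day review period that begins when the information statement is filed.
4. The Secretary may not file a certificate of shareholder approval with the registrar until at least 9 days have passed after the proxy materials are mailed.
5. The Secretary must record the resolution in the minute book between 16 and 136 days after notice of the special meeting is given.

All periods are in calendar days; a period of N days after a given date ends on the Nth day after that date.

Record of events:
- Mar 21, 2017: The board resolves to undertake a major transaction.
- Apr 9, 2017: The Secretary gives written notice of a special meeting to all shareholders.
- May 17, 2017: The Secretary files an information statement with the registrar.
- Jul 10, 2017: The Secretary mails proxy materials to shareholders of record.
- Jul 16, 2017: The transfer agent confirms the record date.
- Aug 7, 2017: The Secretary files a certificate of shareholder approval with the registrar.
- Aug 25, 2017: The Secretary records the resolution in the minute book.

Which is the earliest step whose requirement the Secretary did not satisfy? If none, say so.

Step 5

(1) the permitted window runs from Mar 21, 2017 + 10 = Mar 31, 2017 to Mar 21, 2017 + 22 = Apr 12, 2017; done Apr 9, 2017, which is between those dates.
(2) the permitted window runs from Apr 30, 2017 + 10 = May 10, 2017 to Apr 30, 2017 + 37 = Jun 6, 2017; May 17, 2017 falls inside that range.
(3) the permitted window runs from May 27, 2017 + 15 = Jun 11, 2017 to May 27, 2017 + 45 = Jul 11, 2017; done Jul 10, 2017 — within the window.
(4) permitted from Jul 10, 2017 + 9 days = Jul 19, 2017 onward; done Aug 7, 2017 — permitted.
(5) the permitted window runs from Apr 9, 2017 + 16 = Apr 25, 2017 to Apr 9, 2017 + 136 = Aug 23, 2017; Aug 25, 2017 is 2 days past the end of the window.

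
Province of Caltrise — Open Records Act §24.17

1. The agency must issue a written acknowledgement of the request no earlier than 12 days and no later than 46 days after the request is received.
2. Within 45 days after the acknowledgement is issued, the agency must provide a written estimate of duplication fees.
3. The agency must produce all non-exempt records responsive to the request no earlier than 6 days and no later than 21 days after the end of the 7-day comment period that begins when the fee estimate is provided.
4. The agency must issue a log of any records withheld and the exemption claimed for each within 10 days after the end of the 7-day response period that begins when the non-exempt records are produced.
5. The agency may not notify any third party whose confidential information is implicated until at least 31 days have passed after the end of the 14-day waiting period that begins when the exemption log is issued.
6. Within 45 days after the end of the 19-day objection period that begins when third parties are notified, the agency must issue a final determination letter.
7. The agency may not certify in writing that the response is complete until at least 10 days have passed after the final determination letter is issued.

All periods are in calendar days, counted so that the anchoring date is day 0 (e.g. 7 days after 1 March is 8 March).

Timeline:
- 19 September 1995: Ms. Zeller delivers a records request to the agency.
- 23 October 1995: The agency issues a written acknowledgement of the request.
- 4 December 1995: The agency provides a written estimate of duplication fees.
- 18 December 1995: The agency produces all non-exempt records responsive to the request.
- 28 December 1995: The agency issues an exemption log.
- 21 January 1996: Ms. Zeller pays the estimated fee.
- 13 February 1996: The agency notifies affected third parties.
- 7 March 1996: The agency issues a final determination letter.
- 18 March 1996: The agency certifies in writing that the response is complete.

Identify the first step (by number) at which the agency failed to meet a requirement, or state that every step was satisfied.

None — every step was satisfied

(1) the permitted window runs from 19 September 1995 + 12 = 1 October 1995 to 19 September 1995 + 46 = 4 November 1995; done 23 October 1995, which is between those dates.
(2) due by 23 October 1995 + 45 days = 7 December 1995; done 4 December 1995 — timely.
(3) the permitted window runs from 11 December 1995 + 6 = 17 December 1995 to 11 December 1995 + 21 = 1 January 1996; 18 December 1995 falls inside that range.
(4) due by 25 December 1995 + 10 days = 4 January 1996; completed 28 December 1995, before the deadline.
(5) permitted from 11 January 1996 + 31 days = 11 February 1996 onward; done 13 February 1996 — permitted.
(6) due by 3 March 1996 + 45 days = 17 April 1996; 7 March 1996 is within that limit.
(7) permitted from 7 March 1996 + 10 days = 17 March 1996 onward; done 18 March 1996 — permitted.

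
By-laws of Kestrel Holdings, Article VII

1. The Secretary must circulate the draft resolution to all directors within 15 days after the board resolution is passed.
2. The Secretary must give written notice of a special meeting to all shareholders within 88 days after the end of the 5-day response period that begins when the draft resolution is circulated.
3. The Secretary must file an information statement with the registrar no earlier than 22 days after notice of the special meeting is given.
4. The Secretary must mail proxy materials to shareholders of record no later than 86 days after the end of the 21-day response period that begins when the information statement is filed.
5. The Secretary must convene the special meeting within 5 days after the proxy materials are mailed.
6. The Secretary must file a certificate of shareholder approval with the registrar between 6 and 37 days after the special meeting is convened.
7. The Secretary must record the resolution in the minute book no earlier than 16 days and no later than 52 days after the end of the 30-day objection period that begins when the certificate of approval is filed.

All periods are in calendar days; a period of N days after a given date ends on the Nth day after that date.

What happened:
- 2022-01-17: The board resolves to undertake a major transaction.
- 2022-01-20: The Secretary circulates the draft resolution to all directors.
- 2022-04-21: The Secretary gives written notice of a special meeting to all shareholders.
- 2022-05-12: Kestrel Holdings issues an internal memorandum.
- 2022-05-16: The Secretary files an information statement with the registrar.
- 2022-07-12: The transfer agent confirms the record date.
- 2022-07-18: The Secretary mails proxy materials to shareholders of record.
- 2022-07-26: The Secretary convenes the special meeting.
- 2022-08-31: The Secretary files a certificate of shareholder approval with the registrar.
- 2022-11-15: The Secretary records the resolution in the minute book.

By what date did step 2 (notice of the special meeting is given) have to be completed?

The draft resolution is circulated on 2022-01-20; the 5-day response period therefore ends 2022-01-25, and step 2 runs from that date. 88 days after 2022-01-25 is 2022-04-23.

2022-04-23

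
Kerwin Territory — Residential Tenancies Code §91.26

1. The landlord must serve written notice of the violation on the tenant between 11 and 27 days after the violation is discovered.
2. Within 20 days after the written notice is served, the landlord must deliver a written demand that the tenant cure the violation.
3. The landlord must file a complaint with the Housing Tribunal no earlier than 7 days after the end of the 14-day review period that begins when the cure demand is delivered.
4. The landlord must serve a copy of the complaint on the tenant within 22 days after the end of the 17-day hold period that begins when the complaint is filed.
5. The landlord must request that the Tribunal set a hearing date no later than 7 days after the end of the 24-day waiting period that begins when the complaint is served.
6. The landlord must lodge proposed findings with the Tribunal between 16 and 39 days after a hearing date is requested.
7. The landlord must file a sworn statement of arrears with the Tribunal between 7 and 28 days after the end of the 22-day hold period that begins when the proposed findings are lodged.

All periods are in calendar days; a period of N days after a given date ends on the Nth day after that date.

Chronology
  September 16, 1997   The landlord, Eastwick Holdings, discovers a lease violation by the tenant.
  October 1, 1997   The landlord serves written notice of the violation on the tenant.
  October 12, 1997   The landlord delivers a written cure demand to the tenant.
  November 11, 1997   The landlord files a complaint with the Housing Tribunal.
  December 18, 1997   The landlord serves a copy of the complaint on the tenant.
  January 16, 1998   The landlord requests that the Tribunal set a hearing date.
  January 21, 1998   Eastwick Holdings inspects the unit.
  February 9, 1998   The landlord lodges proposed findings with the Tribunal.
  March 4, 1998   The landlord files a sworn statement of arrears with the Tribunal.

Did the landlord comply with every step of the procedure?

Step 1: the window is 11–27 days after September 16, 1997 (when the violation is discovered), so September 27, 1997 through October 13, 1997; done October 1, 1997 — within the window.
Step 2: 20 days after October 1, 1997 (when the written notice is served) is October 21, 1997; October 12, 1997 is within that limit.
Step 3: the earliest permitted date is 7 days after October 26, 1997 (end of the 14-day review period, which began when the cure demand is delivered on October 12, 1997), i.e. November 2, 1997; done November 11, 1997, after the minimum wait.
Step 4: 22 days after November 28, 1997 (end of the 17-day hold period, which began when the complaint is filed on November 11, 1997) is December 20, 1997; completed December 18, 1997, before the deadline.
Step 5: 7 days after January 11, 1998 (end of the 24-day waiting period, which began when the complaint is served on December 18, 1997) is January 18, 1998; done January 16, 1998 — timely.
Step 6: the window is 16–39 days after January 16, 1998 (when a hearing date is requested), so February 1, 1998 through February 24, 1998; done February 9, 1998 — within the window.
Step 7: the window is 7–28 days after March 3, 1998 (end of the 22-day hold period, which began when the proposed findings are lodged on February 9, 1998), so March 10, 1998 through March 31, 1998; done March 4, 1998 — 6 days before the window opened.
The analysis stops there.

No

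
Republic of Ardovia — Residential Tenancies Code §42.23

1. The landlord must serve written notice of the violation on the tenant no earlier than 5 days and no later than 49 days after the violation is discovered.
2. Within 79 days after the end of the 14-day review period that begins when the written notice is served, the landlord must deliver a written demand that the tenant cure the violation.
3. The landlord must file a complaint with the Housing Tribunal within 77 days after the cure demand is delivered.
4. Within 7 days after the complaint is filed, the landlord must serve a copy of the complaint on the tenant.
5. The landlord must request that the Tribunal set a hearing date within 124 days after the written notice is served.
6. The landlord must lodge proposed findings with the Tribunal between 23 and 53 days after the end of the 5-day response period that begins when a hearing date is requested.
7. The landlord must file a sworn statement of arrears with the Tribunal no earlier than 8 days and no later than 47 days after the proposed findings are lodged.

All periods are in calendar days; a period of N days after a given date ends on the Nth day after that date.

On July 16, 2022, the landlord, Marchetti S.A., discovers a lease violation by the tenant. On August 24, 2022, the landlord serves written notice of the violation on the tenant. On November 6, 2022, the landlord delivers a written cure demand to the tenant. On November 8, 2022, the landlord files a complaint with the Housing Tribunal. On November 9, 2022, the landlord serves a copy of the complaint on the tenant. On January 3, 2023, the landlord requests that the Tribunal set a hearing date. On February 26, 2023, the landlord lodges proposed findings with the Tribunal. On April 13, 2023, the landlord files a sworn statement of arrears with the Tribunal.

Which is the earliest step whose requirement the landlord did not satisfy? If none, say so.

(1) the permitted window runs from July 16, 2022 + 5 = July 21, 2022 to July 16, 2022 + 49 = September 3, 2022; done August 24, 2022 — within the window.
(2) due by September 7, 2022 + 79 days = November 25, 2022; done November 6, 2022 — timely.
(3) due by November 6, 2022 + 77 days = January 22, 2023; completed November 8, 2022, before the deadline.
(4) due by November 8, 2022 + 7 days = November 15, 2022; November 9, 2022 is within that limit.
(5) due by August 24, 2022 + 124 days = December 26, 2022; not done until January 3, 2023, 8 days after the deadline.
That is the first point of non-compliance.

Step 5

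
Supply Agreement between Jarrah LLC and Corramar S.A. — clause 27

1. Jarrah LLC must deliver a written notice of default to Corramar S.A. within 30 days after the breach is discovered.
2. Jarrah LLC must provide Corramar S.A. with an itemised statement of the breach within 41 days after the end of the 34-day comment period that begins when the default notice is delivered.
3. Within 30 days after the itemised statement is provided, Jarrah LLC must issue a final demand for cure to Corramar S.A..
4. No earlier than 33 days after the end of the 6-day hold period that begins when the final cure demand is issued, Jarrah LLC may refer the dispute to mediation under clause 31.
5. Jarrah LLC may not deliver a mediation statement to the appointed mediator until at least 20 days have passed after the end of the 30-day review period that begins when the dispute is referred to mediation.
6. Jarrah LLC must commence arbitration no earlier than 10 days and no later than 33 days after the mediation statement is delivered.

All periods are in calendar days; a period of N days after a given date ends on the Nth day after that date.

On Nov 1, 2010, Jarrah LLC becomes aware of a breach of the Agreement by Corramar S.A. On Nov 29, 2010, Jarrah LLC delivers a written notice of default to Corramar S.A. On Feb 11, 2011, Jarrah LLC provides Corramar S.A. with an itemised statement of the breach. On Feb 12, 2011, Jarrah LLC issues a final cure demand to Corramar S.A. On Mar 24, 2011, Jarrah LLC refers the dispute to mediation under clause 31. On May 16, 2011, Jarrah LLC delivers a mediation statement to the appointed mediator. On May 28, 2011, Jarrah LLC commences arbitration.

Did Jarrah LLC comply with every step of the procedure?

Yes

(1) due by Nov 1, 2010 + 30 days = Dec 1, 2010; Nov 29, 2010 is within that limit.
(2) due by Jan 2, 2011 + 41 days = Feb 12, 2011; completed Feb 11, 2011, before the deadline.
(3) due by Feb 11, 2011 + 30 days = Mar 13, 2011; done Feb 12, 2011 — timely.
(4) permitted from Feb 18, 2011 + 33 days = Mar 23, 2011 onward; done Mar 24, 2011, after the minimum wait.
(5) permitted from Apr 23, 2011 + 20 days = May 13, 2011 onward; done May 16, 2011, after the minimum wait.
(6) the permitted window runs from May 16, 2011 + 10 = May 26, 2011 to May 16, 2011 + 33 = Jun 18, 2011; May 28, 2011 falls inside that range.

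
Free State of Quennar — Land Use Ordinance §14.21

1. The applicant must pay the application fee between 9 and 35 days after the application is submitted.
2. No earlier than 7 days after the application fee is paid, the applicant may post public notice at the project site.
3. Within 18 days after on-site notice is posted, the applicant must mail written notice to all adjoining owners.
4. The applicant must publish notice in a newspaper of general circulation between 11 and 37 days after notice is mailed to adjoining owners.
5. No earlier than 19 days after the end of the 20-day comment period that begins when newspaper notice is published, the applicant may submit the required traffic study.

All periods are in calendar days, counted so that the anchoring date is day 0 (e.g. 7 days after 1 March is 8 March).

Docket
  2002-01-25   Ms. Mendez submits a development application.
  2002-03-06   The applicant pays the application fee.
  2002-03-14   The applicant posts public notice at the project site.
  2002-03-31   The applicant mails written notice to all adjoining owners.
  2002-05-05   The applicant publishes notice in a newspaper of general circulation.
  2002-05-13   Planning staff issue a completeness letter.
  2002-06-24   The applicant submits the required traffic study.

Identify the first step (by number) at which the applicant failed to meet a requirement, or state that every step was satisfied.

(1) the permitted window runs from 2002-01-25 + 9 = 2002-02-03 to 2002-01-25 + 35 = 2002-03-01; 2002-03-06 is 5 days past the end of the window.
The procedure was therefore not followed at step 1.

Step 1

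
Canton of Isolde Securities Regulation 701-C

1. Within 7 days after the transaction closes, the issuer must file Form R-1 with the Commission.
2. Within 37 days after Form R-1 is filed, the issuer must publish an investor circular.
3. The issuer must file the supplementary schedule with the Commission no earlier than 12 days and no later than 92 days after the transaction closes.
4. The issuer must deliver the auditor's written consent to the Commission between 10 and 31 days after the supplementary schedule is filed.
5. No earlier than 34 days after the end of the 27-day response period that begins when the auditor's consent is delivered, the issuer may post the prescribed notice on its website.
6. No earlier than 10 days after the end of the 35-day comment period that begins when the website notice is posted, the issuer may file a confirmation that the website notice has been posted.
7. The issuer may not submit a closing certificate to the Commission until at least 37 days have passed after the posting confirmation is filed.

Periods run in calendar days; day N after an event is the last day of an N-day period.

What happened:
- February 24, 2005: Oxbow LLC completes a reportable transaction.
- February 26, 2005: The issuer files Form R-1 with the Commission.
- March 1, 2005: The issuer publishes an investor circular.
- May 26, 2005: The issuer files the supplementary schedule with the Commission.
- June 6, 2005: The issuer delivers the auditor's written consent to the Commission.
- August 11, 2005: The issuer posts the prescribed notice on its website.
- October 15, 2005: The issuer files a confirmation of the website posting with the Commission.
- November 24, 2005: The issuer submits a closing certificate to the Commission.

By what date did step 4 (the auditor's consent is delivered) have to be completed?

June 26, 2005

Step 4 runs from May 26, 2005, when the supplementary schedule is filed. The window is 10–31 days after May 26, 2005; it closes on June 26, 2005.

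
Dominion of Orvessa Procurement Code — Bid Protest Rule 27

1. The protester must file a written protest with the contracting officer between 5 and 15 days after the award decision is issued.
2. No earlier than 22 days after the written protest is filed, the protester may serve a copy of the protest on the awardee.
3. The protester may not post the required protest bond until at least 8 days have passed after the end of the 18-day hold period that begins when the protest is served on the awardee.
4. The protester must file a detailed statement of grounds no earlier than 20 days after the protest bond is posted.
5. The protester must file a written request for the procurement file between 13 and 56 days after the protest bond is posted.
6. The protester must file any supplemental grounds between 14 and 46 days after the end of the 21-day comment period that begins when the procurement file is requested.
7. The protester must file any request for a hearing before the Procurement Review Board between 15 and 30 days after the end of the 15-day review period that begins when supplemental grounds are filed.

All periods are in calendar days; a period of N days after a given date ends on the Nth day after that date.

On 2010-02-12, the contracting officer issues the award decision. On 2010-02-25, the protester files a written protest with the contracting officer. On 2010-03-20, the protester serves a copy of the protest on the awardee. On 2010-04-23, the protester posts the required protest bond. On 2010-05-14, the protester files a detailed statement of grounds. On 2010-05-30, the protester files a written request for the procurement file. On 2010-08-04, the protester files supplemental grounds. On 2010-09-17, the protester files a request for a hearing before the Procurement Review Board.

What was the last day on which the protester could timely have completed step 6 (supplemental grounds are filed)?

2010-08-05

The procurement file is requested on 2010-05-30; the 21-day comment period therefore ends 2010-06-20, and step 6 runs from that date. The window is 14–46 days after 2010-06-20; it closes on 2010-08-05.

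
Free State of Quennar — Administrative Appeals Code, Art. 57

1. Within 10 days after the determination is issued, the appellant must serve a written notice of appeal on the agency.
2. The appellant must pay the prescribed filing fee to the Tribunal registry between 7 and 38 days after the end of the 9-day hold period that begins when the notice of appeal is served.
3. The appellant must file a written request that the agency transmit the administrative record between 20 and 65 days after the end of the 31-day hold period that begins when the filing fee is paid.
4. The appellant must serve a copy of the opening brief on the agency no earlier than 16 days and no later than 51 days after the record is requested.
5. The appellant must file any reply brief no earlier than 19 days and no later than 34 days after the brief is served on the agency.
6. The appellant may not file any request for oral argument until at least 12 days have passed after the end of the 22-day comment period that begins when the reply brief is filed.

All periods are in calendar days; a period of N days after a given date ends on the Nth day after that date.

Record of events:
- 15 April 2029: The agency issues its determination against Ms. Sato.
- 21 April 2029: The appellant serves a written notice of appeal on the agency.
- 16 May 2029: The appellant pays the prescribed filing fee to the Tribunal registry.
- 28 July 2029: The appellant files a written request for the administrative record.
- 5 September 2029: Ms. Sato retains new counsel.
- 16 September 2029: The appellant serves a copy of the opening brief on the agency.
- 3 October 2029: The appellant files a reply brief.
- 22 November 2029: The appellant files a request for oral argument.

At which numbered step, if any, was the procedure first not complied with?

(1) due by 15 April 2029 + 10 days = 25 April 2029; completed 21 April 2029, before the deadline.
(2) the permitted window runs from 30 April 2029 + 7 = 7 May 2029 to 30 April 2029 + 38 = 7 June 2029; done 16 May 2029, which is between those dates.
(3) the permitted window runs from 16 June 2029 + 20 = 6 July 2029 to 16 June 2029 + 65 = 20 August 2029; done 28 July 2029 — within the window.
(4) the permitted window runs from 28 July 2029 + 16 = 13 August 2029 to 28 July 2029 + 51 = 17 September 2029; done 16 September 2029, which is between those dates.
(5) the permitted window runs from 16 September 2029 + 19 = 5 October 2029 to 16 September 2029 + 34 = 20 October 2029; 3 October 2029 is 2 days too early.
No need to go further; step 5 was not satisfied.

Step 5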